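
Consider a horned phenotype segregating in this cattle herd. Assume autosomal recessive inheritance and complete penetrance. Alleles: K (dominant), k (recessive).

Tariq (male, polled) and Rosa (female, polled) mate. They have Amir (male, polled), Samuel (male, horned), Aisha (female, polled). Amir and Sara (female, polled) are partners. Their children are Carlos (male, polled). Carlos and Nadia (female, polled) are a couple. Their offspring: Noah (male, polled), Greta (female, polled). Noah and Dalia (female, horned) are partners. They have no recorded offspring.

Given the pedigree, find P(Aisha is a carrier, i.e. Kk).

2/3

Tariq is polled so carries K and passed k to Samuel (kk), so Tariq is Kk.
Rosa is polled so carries K and passed k to Samuel (kk), so Rosa is Kk.
Their cross gives offspring ratios 1/4 KK : 1/2 Kk : 1/4 kk. Conditioning on Aisha being polled, P(Kk) = 1/2 / 3/4 = 2/3.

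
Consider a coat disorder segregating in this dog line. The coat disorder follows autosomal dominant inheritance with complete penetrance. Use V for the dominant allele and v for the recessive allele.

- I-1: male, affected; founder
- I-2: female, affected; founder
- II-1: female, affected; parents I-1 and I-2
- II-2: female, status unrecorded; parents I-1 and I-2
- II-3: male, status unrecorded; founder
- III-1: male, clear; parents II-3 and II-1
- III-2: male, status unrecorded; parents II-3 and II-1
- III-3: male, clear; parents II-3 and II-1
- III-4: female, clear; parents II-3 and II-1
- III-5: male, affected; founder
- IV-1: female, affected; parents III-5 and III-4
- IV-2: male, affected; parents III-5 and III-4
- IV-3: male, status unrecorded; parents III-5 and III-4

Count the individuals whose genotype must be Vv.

Obligate heterozygotes: II-1 is affected so carries V and passed v to III-1 (vv), so II-1 is Vv; IV-1 is affected so carries V and received v from III-4 (vv), so IV-1 is Vv; IV-2 is affected so carries V and received v from III-4 (vv), so IV-2 is Vv.
Every other individual is either homozygous by phenotype or has at least one consistent homozygous assignment, so the count is 3.

3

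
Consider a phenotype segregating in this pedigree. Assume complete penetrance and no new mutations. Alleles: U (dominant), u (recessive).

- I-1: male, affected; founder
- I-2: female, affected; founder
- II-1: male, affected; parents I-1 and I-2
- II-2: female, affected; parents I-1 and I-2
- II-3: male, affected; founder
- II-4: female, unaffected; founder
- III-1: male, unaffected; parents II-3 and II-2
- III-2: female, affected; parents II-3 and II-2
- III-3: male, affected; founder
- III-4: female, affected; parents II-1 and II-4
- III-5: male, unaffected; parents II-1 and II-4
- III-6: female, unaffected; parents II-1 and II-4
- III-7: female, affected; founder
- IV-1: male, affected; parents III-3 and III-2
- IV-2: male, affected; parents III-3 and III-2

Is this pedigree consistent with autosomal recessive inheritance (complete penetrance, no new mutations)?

No

Under autosomal recessive, III-1 (unaffected, male) cannot arise from II-3 (affected) × II-2 (affected).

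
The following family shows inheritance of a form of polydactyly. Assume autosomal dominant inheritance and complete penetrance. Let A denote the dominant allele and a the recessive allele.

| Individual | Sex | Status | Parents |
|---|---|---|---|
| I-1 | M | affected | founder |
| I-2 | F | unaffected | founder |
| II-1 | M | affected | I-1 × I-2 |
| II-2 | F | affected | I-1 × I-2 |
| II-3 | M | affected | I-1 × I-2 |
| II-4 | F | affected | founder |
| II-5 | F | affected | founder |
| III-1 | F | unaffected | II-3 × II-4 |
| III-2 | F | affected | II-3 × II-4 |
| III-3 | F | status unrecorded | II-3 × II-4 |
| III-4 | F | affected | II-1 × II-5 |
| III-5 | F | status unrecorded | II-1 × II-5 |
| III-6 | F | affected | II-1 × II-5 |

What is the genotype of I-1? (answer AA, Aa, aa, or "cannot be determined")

cannot be determined

I-1's phenotype allows AA or Aa, and no parent or child forces a single allele at both positions; consistent genotype assignments exist with I-1 as AA or Aa.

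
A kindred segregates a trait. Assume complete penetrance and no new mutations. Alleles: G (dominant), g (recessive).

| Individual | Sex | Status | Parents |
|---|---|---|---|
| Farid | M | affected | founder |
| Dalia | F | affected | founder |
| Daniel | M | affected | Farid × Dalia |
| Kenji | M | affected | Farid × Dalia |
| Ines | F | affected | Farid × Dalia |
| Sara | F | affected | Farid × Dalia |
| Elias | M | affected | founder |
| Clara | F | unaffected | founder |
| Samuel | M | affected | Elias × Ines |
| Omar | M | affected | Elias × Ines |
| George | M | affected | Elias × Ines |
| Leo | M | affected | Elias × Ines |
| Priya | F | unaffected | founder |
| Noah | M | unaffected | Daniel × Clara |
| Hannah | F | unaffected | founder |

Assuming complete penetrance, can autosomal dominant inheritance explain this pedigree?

Yes

A consistent assignment under autosomal dominant exists: Farid GG, Dalia Gg, Daniel Gg, Kenji GG, Ines GG, Sara GG, Elias GG, Clara gg, Samuel GG, Omar GG, George GG, Leo GG, Priya gg, Noah gg, Hannah gg.
In this assignment every recorded phenotype matches its genotype and every non-founder's genotype is obtainable from its parents' genotypes, so the pedigree is consistent.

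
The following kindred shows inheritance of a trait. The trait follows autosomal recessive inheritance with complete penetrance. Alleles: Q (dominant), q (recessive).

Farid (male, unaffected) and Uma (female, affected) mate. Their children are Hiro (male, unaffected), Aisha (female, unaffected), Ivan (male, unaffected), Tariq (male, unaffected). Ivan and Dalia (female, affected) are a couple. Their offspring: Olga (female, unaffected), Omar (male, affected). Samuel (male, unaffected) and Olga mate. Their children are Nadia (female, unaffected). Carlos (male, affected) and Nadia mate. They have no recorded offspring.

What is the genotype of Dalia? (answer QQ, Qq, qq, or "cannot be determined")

Dalia is affected, so Dalia is qq.

qq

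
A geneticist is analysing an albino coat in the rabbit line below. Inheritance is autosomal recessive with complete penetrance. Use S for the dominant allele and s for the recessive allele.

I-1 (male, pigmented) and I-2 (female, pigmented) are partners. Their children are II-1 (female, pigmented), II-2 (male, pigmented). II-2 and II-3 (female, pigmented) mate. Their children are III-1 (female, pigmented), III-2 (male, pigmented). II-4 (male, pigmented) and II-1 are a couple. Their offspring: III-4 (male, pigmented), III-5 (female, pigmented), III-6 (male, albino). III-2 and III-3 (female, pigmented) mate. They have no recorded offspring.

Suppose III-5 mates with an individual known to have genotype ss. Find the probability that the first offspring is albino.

1/3

II-4 is pigmented so carries S and passed s to III-6 (ss), so II-4 is Ss.
II-1 is pigmented so carries S and passed s to III-6 (ss), so II-1 is Ss.
III-5 is a pigmented offspring of II-4 (Ss) × II-1 (Ss), whose cross gives 1/4 SS : 1/2 Ss : 1/4 ss; conditioning on being pigmented, III-5 is SS with probability 1/3, Ss with probability 2/3.
Summing over parental genotype combinations, P(offspring is albino) = 2/3·1/2 = 1/3.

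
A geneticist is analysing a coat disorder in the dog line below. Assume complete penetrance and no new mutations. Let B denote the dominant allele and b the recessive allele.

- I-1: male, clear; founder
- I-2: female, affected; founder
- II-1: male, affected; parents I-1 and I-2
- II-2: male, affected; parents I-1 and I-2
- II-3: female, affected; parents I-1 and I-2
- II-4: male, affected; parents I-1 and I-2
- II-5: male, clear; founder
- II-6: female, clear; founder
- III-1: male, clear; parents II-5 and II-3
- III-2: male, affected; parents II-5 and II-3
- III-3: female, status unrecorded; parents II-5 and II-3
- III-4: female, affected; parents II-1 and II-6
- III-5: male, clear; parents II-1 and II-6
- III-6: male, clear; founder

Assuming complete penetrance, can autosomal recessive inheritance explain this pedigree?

A consistent assignment under autosomal recessive exists: I-1 Bb, I-2 bb, II-1 bb, II-2 bb, II-3 bb, II-4 bb, II-5 Bb, II-6 Bb, III-1 Bb, III-2 bb, III-3 Bb, III-4 bb, III-5 Bb, III-6 BB.
In this assignment every recorded phenotype matches its genotype and every non-founder's genotype is obtainable from its parents' genotypes, so the pedigree is consistent.

Yes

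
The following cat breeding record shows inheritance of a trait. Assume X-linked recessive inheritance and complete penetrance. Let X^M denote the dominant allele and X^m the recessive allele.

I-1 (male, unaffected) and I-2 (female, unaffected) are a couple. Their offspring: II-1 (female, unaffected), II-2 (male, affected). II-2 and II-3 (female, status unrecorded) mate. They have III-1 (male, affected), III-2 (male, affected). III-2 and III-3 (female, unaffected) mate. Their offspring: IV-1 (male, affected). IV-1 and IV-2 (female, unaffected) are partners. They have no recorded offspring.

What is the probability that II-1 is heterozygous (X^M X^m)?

I-1 is unaffected, so I-1 is X^M Y.
I-2 is unaffected so carries M and passed m to II-2 (X^m Y), so I-2 is X^M X^m.
Their cross gives offspring ratios 1/2 X^M X^M : 1/2 X^M X^m. Conditioning on II-1 being unaffected, P(X^M X^m) = 1/2 / 1 = 1/2.

1/2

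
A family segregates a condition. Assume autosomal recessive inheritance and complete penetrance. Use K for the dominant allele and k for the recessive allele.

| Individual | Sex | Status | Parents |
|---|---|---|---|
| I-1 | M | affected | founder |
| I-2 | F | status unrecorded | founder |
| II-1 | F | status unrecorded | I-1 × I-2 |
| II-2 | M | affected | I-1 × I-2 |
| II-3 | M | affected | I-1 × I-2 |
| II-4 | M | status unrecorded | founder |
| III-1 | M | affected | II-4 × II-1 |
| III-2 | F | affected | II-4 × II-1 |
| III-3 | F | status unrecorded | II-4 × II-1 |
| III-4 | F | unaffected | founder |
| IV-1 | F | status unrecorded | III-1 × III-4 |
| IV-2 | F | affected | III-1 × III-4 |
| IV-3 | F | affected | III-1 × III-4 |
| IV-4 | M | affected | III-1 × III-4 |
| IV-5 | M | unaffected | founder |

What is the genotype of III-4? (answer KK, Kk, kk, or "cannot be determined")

Kk

From phenotype alone, III-4 is KK or Kk.
III-4 is unaffected so carries K and passed k to IV-2 (kk), so III-4 is Kk.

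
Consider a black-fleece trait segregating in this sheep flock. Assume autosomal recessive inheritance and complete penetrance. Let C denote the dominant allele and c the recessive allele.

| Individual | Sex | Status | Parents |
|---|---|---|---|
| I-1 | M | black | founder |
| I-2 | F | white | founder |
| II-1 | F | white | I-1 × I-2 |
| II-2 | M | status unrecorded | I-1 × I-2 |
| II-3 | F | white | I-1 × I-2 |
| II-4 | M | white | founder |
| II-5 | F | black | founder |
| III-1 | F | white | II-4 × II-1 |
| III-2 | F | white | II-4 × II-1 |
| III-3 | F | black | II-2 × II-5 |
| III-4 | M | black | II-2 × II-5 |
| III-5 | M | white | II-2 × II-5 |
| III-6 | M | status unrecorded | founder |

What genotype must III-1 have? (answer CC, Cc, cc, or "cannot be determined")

III-1's phenotype allows CC or Cc, and no parent or child forces a single allele at both positions; consistent genotype assignments exist with III-1 as CC or Cc.

cannot be determined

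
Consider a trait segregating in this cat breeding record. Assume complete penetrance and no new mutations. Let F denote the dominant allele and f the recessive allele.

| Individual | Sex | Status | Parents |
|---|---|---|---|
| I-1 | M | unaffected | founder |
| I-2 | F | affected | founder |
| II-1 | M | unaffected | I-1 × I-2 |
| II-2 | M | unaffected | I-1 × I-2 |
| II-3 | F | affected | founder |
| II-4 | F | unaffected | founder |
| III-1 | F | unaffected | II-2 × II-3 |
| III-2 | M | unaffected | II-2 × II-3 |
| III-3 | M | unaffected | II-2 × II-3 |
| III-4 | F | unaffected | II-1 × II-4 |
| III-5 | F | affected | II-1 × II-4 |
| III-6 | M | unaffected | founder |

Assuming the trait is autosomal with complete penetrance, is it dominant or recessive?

recessive

II-1 and II-4 are both unaffected yet have an affected child III-5. Under dominance, an affected child requires at least one affected parent, so the trait cannot be dominant.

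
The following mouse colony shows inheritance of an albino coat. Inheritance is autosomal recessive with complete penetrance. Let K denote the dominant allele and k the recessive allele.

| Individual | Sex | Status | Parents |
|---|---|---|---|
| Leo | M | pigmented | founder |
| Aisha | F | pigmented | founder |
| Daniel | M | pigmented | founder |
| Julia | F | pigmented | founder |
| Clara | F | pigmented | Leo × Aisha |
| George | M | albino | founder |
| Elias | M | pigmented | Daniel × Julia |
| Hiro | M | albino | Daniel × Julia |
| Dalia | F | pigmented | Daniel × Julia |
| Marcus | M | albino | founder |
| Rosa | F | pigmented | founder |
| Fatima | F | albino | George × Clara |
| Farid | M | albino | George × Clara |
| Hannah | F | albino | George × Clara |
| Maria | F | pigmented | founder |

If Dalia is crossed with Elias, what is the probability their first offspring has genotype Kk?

4/9

Daniel is pigmented so carries K and passed k to Hiro (kk), so Daniel is Kk.
Julia is pigmented so carries K and passed k to Hiro (kk), so Julia is Kk.
Dalia is a pigmented offspring of Daniel (Kk) × Julia (Kk), whose cross gives 1/4 KK : 1/2 Kk : 1/4 kk; conditioning on being pigmented, Dalia is KK with probability 1/3, Kk with probability 2/3.
Elias is a pigmented offspring of Daniel (Kk) × Julia (Kk), whose cross gives 1/4 KK : 1/2 Kk : 1/4 kk; conditioning on being pigmented, Elias is KK with probability 1/3, Kk with probability 2/3.
Summing over parental genotype combinations, P(offspring has genotype Kk) = 2/9·1/2 + 2/9·1/2 + 4/9·1/2 = 4/9.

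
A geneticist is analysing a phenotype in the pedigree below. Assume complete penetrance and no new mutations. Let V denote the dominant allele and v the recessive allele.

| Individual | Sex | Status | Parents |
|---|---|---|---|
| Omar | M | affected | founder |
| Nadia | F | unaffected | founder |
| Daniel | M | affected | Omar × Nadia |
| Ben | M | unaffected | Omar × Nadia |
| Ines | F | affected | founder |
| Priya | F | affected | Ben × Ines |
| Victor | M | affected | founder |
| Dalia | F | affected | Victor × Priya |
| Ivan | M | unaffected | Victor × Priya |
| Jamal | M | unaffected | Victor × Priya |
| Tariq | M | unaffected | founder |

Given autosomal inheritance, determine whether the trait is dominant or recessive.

Victor and Priya are both affected yet have an unaffected child Ivan. Under a recessive model two affected parents are homozygous and every child would be affected, so the trait cannot be recessive.

dominant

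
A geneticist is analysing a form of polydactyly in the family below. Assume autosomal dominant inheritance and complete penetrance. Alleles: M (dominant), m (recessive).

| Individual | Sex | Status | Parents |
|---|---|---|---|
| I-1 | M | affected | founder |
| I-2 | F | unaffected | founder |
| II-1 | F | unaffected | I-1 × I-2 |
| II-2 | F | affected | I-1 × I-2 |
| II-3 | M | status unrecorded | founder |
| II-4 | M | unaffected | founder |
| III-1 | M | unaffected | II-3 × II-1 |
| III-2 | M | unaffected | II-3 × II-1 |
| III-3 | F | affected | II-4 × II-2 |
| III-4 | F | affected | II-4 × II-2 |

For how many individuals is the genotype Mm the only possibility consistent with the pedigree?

4

Obligate heterozygotes: I-1 is affected so carries M and passed m to II-1 (mm), so I-1 is Mm; II-2 is affected so carries M and received m from I-2 (mm), so II-2 is Mm; III-3 is affected so carries M and received m from II-4 (mm), so III-3 is Mm; III-4 is affected so carries M and received m from II-4 (mm), so III-4 is Mm.
Every other individual is either homozygous by phenotype or has at least one consistent homozygous assignment, so the count is 4.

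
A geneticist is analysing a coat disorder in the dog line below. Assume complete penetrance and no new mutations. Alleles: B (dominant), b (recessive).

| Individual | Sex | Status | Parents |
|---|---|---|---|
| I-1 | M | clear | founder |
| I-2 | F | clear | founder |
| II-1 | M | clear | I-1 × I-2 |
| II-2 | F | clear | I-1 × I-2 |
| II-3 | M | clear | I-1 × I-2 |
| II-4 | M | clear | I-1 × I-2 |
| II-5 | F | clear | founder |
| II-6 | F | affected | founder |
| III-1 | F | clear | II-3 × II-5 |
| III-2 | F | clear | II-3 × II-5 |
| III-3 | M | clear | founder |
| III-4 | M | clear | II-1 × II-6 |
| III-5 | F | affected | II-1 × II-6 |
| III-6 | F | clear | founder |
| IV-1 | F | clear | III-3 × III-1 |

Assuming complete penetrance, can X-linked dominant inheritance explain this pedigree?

A consistent assignment under X-linked dominant exists: I-1 X^b Y, I-2 X^b X^b, II-1 X^b Y, II-2 X^b X^b, II-3 X^b Y, II-4 X^b Y, II-5 X^b X^b, II-6 X^B X^b, III-1 X^b X^b, III-2 X^b X^b, III-3 X^b Y, III-4 X^b Y, III-5 X^B X^b, III-6 X^b X^b, IV-1 X^b X^b.
In this assignment every recorded phenotype matches its genotype and every non-founder's genotype is obtainable from its parents' genotypes, so the pedigree is consistent.

Yes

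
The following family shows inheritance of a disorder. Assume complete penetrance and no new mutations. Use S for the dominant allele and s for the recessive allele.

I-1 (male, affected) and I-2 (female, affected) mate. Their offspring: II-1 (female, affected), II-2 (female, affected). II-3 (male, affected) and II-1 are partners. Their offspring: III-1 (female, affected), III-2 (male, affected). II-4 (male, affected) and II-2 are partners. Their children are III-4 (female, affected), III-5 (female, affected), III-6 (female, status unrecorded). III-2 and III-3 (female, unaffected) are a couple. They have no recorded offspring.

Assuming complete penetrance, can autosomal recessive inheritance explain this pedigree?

Yes

A consistent assignment under autosomal recessive exists: I-1 ss, I-2 ss, II-1 ss, II-2 ss, II-3 ss, II-4 ss, III-1 ss, III-2 ss, III-3 SS, III-4 ss, III-5 ss, III-6 ss.
In this assignment every recorded phenotype matches its genotype and every non-founder's genotype is obtainable from its parents' genotypes, so the pedigree is consistent.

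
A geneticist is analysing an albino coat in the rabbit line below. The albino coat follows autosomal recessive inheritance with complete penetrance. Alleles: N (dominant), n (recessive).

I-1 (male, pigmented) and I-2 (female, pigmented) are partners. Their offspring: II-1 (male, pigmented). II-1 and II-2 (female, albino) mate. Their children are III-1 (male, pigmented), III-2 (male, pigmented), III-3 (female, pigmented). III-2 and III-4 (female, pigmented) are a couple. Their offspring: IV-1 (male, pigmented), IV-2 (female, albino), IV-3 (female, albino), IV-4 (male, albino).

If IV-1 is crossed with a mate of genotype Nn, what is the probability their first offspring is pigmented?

5/6

III-2 is pigmented so carries N and received n from II-2 (nn), so III-2 is Nn.
III-4 is pigmented so carries N and passed n to IV-2 (nn), so III-4 is Nn.
IV-1 is a pigmented offspring of III-2 (Nn) × III-4 (Nn), whose cross gives 1/4 NN : 1/2 Nn : 1/4 nn; conditioning on being pigmented, IV-1 is NN with probability 1/3, Nn with probability 2/3.
Summing over parental genotype combinations, P(offspring is pigmented) = 1/3·1 + 2/3·3/4 = 5/6.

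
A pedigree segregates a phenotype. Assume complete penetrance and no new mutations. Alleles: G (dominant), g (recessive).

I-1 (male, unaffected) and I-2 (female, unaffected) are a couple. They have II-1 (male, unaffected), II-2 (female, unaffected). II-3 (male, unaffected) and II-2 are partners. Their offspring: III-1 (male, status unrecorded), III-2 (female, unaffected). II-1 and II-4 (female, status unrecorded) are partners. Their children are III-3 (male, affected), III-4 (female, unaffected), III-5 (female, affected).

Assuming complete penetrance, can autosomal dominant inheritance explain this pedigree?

Yes

A consistent assignment under autosomal dominant exists: I-1 gg, I-2 gg, II-1 gg, II-2 gg, II-3 gg, II-4 Gg, III-1 gg, III-2 gg, III-3 Gg, III-4 gg, III-5 Gg.
In this assignment every recorded phenotype matches its genotype and every non-founder's genotype is obtainable from its parents' genotypes, so the pedigree is consistent.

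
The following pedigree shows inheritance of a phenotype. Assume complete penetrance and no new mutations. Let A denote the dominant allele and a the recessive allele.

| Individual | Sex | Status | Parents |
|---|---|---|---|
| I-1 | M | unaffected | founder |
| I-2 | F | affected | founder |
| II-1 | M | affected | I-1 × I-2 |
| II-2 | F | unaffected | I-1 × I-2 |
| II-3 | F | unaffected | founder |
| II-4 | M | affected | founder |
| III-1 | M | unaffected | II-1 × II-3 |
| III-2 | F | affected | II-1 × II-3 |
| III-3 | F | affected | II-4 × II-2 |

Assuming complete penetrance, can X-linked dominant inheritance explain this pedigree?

A consistent assignment under X-linked dominant exists: I-1 X^a Y, I-2 X^A X^a, II-1 X^A Y, II-2 X^a X^a, II-3 X^a X^a, II-4 X^A Y, III-1 X^a Y, III-2 X^A X^a, III-3 X^A X^a.
In this assignment every recorded phenotype matches its genotype and every non-founder's genotype is obtainable from its parents' genotypes, so the pedigree is consistent.

Yes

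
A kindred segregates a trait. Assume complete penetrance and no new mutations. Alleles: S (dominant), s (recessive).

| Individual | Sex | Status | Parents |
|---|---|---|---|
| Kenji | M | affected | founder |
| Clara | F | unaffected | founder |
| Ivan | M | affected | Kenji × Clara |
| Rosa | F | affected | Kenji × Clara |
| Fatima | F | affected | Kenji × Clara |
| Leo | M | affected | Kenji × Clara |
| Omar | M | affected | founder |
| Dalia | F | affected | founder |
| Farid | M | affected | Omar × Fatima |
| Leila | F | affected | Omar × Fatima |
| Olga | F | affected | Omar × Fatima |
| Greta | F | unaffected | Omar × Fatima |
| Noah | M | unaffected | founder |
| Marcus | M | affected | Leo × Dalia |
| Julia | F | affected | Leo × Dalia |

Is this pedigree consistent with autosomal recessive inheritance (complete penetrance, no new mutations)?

No

Under autosomal recessive, Greta (unaffected, female) cannot arise from Omar (affected) × Fatima (affected).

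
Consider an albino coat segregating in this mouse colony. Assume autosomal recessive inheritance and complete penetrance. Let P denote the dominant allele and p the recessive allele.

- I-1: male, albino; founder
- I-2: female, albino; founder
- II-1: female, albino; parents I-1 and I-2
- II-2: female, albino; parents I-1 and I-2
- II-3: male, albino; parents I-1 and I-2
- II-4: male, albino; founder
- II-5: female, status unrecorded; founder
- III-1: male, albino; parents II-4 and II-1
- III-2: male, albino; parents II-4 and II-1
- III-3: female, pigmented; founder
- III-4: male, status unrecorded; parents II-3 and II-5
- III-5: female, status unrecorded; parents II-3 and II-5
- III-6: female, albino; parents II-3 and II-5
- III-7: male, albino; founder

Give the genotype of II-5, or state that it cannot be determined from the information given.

cannot be determined

II-5's phenotype is unrecorded, and no parent or child forces a single allele at both positions; consistent genotype assignments exist with II-5 as Pp or pp.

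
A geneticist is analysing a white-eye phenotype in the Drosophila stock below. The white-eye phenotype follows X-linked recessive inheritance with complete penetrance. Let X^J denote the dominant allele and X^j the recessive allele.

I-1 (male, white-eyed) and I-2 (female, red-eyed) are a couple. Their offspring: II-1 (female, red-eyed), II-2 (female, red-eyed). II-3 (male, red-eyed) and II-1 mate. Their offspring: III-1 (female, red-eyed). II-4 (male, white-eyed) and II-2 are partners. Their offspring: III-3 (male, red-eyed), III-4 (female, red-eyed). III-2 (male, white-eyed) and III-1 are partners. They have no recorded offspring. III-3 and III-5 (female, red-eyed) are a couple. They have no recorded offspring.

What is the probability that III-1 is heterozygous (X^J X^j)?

1/2

II-3 is red-eyed, so II-3 is X^J Y.
II-1 is red-eyed so carries J and received j from I-1 (X^j Y), so II-1 is X^J X^j.
Their cross gives offspring ratios 1/2 X^J X^J : 1/2 X^J X^j. Conditioning on III-1 being red-eyed, P(X^J X^j) = 1/2 / 1 = 1/2.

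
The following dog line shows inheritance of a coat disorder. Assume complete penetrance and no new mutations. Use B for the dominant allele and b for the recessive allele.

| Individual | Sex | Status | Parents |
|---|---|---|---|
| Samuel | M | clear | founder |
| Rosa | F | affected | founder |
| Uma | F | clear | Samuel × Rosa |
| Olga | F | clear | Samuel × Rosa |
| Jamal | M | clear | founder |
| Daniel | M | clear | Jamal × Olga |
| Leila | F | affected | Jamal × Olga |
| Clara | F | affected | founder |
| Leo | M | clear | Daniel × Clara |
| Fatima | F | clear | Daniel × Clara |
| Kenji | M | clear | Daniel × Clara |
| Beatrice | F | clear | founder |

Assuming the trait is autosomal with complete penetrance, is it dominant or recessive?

Jamal and Olga are both clear yet have an affected child Leila. Under dominance, an affected child requires at least one affected parent, so the trait cannot be dominant.

recessive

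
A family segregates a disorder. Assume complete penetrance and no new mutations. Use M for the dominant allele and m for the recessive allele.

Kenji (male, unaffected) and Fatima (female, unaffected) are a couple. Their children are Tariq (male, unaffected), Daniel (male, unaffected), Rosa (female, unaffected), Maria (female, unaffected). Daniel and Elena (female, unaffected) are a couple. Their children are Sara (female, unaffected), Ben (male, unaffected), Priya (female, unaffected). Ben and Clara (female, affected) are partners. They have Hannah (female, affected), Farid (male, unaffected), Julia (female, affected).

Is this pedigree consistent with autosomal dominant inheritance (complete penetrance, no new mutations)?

Yes

A consistent assignment under autosomal dominant exists: Kenji mm, Fatima mm, Tariq mm, Daniel mm, Rosa mm, Maria mm, Elena mm, Sara mm, Ben mm, Priya mm, Clara Mm, Hannah Mm, Farid mm, Julia Mm.
In this assignment every recorded phenotype matches its genotype and every non-founder's genotype is obtainable from its parents' genotypes, so the pedigree is consistent.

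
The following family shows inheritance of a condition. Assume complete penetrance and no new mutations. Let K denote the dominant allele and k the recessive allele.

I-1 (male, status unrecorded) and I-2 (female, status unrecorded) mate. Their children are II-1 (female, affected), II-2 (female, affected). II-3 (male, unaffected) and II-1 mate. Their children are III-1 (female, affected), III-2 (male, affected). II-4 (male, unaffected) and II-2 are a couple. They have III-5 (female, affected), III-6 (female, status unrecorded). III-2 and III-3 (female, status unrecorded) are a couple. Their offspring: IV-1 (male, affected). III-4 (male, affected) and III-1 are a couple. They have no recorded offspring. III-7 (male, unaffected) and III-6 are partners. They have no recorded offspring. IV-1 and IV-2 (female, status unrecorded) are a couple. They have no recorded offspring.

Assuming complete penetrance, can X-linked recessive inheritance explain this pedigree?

No

Under X-linked recessive, III-1 (affected, female) cannot arise from II-3 (unaffected) × II-1 (affected).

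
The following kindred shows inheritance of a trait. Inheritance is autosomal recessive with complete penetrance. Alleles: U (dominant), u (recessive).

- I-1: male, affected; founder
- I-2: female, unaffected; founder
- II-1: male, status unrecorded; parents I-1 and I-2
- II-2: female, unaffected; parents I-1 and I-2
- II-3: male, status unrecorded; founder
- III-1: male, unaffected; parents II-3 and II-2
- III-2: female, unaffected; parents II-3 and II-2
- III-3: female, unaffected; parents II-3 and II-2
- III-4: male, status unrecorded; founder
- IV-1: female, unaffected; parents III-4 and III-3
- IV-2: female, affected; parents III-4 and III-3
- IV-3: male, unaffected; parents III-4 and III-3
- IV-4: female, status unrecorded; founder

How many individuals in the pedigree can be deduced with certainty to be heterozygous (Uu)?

Obligate heterozygotes: II-2 is unaffected so carries U and received u from I-1 (uu), so II-2 is Uu; III-3 is unaffected so carries U and passed u to IV-2 (uu), so III-3 is Uu.
Every other individual is either homozygous by phenotype or has at least one consistent homozygous assignment, so the count is 2.

2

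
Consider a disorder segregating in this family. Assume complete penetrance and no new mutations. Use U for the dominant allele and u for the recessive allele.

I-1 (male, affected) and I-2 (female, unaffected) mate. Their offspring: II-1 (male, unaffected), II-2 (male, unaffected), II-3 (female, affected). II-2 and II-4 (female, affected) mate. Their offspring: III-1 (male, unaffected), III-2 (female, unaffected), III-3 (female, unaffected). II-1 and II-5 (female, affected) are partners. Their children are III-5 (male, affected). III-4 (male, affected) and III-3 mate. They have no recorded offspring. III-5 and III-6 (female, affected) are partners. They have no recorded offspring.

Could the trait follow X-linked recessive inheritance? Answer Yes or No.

Under X-linked recessive, III-1 (unaffected, male) cannot arise from II-2 (unaffected) × II-4 (affected).

No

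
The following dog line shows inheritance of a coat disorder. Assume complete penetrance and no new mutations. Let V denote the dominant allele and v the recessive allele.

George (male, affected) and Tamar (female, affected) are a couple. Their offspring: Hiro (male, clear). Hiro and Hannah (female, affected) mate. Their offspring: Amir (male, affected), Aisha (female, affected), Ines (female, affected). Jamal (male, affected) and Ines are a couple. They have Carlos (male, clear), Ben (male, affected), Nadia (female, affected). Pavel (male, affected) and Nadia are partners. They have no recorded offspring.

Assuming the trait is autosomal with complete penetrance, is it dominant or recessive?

George and Tamar are both affected yet have a clear child Hiro. Under a recessive model two affected parents are homozygous and every child would be affected, so the trait cannot be recessive.

dominant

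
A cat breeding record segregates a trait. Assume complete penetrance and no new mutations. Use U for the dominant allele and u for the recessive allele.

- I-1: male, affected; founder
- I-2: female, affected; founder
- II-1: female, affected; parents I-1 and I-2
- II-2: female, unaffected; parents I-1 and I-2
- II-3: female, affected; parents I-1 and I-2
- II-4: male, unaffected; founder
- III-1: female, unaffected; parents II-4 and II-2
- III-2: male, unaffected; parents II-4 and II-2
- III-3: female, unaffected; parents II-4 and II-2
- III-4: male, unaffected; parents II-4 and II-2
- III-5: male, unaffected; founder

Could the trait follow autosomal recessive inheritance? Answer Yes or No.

No

Under autosomal recessive, II-2 (unaffected, female) cannot arise from I-1 (affected) × I-2 (affected).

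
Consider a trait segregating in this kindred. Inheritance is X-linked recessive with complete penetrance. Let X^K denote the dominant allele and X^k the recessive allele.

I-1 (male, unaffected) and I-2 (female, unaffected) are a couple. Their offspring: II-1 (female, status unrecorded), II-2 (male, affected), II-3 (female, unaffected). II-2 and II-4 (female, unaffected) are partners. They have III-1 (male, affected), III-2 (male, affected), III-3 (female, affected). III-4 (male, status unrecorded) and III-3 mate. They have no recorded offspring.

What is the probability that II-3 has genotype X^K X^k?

I-1 is unaffected, so I-1 is X^K Y.
I-2 is unaffected so carries K and passed k to II-2 (X^k Y), so I-2 is X^K X^k.
Their cross gives offspring ratios 1/2 X^K X^K : 1/2 X^K X^k. Conditioning on II-3 being unaffected, P(X^K X^k) = 1/2 / 1 = 1/2.

1/2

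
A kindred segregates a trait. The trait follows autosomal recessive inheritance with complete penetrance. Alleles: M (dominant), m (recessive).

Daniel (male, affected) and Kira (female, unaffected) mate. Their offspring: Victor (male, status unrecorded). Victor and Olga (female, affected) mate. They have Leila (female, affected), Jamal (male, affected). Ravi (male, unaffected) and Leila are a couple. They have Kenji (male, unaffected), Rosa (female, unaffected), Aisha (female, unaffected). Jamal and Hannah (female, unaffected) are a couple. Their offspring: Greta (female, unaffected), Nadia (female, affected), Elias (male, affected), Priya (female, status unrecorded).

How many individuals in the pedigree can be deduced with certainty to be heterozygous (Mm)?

5

Obligate heterozygotes: Hannah is unaffected so carries M and passed m to Nadia (mm), so Hannah is Mm; Kenji is unaffected so carries M and received m from Leila (mm), so Kenji is Mm; Rosa is unaffected so carries M and received m from Leila (mm), so Rosa is Mm; Aisha is unaffected so carries M and received m from Leila (mm), so Aisha is Mm; Greta is unaffected so carries M and received m from Jamal (mm), so Greta is Mm.
Every other individual is either homozygous by phenotype or has at least one consistent homozygous assignment, so the count is 5.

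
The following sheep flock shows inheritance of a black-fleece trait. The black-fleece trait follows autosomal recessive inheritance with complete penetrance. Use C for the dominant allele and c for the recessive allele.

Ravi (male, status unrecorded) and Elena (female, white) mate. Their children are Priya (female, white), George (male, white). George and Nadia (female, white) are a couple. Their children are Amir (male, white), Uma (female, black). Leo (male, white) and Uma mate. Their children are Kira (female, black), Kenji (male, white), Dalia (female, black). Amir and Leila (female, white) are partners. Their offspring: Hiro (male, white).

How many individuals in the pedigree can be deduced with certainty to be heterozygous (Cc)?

Obligate heterozygotes: George is white so carries C and passed c to Uma (cc), so George is Cc; Nadia is white so carries C and passed c to Uma (cc), so Nadia is Cc; Leo is white so carries C and passed c to Kira (cc), so Leo is Cc; Kenji is white so carries C and received c from Uma (cc), so Kenji is Cc.
Every other individual is either homozygous by phenotype or has at least one consistent homozygous assignment, so the count is 4.

4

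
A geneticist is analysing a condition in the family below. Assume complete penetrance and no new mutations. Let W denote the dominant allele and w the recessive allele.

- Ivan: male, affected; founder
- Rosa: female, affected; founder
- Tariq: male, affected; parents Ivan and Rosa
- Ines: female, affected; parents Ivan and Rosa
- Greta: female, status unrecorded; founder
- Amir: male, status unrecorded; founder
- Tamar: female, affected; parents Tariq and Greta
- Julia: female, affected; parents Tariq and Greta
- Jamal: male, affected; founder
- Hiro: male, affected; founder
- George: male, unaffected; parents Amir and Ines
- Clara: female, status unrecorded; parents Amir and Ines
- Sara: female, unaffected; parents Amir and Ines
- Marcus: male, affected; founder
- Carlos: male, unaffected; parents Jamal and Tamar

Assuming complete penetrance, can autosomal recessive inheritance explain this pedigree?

No

Under autosomal recessive, Carlos (unaffected, male) cannot arise from Jamal (affected) × Tamar (affected).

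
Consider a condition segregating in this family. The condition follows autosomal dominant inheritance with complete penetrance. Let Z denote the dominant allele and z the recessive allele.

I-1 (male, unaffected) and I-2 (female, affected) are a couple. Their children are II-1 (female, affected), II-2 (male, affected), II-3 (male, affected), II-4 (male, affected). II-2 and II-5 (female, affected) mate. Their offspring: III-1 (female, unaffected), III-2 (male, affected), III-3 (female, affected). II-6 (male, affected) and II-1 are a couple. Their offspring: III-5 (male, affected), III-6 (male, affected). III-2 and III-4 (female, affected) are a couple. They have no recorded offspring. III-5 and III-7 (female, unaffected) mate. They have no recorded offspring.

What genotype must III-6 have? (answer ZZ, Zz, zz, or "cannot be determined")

cannot be determined

III-6's phenotype allows ZZ or Zz, and no parent or child forces a single allele at both positions; consistent genotype assignments exist with III-6 as ZZ or Zz.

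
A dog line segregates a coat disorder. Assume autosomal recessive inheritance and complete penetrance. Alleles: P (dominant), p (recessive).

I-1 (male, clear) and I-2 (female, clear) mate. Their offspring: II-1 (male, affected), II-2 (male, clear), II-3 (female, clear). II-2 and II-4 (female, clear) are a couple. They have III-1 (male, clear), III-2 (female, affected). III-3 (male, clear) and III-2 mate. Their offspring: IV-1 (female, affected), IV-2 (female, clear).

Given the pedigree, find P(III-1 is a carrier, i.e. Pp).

II-2 is clear so carries P and passed p to III-2 (pp), so II-2 is Pp.
II-4 is clear so carries P and passed p to III-2 (pp), so II-4 is Pp.
Their cross gives offspring ratios 1/4 PP : 1/2 Pp : 1/4 pp. Conditioning on III-1 being clear, P(Pp) = 1/2 / 3/4 = 2/3.

2/3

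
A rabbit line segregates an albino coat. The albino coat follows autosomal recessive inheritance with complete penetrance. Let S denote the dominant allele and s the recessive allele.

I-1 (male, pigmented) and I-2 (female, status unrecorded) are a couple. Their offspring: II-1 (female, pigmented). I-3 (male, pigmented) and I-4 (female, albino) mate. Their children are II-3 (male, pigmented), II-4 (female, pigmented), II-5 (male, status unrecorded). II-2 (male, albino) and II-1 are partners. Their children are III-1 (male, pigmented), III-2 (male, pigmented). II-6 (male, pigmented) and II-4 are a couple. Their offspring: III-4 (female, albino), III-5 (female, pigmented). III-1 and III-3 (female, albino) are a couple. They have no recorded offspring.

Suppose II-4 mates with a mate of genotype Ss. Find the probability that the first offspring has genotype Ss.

II-4 is pigmented so carries S and received s from I-4 (ss), so II-4 is Ss.
The cross gives 1/4 SS : 1/2 Ss : 1/4 ss, so P(offspring has genotype Ss) = 1/2.

1/2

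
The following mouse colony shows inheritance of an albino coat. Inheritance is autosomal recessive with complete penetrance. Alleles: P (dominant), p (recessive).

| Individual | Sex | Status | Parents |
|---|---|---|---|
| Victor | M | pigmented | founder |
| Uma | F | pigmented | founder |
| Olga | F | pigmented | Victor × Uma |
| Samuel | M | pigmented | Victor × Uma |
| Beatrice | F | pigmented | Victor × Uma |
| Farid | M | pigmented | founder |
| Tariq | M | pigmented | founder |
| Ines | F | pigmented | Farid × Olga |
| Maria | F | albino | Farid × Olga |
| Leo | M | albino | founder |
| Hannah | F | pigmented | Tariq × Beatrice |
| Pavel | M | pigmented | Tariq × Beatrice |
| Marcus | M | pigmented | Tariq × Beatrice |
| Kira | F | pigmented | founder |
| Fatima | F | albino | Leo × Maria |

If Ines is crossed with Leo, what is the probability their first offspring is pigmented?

2/3

Farid is pigmented so carries P and passed p to Maria (pp), so Farid is Pp.
Olga is pigmented so carries P and passed p to Maria (pp), so Olga is Pp.
Ines is a pigmented offspring of Farid (Pp) × Olga (Pp), whose cross gives 1/4 PP : 1/2 Pp : 1/4 pp; conditioning on being pigmented, Ines is PP with probability 1/3, Pp with probability 2/3.
Leo is albino, so Leo is pp.
Summing over parental genotype combinations, P(offspring is pigmented) = 1/3·1 + 2/3·1/2 = 2/3.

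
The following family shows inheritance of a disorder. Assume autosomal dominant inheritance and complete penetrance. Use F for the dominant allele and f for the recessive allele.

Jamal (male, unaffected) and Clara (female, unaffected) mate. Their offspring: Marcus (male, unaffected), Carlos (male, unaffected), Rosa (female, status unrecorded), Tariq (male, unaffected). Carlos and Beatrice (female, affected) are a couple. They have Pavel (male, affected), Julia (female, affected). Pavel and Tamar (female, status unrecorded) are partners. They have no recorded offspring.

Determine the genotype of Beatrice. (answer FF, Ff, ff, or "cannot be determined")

cannot be determined

Beatrice's phenotype allows FF or Ff, and no parent or child forces a single allele at both positions; consistent genotype assignments exist with Beatrice as FF or Ff.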